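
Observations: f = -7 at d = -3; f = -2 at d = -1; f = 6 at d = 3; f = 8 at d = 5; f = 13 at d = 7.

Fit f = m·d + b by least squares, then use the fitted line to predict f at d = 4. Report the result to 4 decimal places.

f̂ = 7.0640

The normal system AᵀA·[m, b]ᵀ = Aᵀf is [[93, 11]; [11, 5]]·[m, b]ᵀ = [172, 18]ᵀ.
Eliminating b: 5·(row 1) − 11·(row 2) gives 344·m = 5·172 − 11·18 = 662, so m = 331/172.
Then b = (18 − 11·(331/172))/5 = -109/172.
At d = 4: f̂ = (331/172)·(4) + (-109/172)·(1) = 1215/172.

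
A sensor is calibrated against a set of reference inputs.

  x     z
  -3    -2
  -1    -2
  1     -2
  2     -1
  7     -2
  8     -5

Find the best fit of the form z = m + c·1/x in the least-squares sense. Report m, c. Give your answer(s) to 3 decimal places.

Sums needed: Σ1 = 6, Σ1/x = 73/168, Σ1/x·1/x = 67657/28224.
Right-hand side: Σz = -14, Σ1/x·z = -125/168.
AᵀA·[m, c]ᵀ = Aᵀz becomes [[6, 73/168]; [73/168, 67657/28224]]·[m, c]ᵀ = [-14, -125/168]ᵀ.
det = 6·(67657/28224) − (73/168)² = 400613/28224.
m = ((-14)·(67657/28224) − (73/168)·(-125/168))/(400613/28224) = -938073/400613; c = (6·(-125/168) − (73/168)·(-14))/(400613/28224) = 45696/400613.

m = -2.342, c = 0.114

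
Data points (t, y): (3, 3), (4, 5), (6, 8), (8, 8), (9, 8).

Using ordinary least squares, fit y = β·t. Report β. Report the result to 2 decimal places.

β = 1.03

The normal equations are: 206·β = 213.
β = 213/206 = 1.03398.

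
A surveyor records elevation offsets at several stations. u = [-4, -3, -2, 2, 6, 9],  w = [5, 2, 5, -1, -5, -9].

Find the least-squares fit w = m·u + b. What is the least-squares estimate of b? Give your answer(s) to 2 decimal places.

b = 0.89

Compute the Gram sums: Σu·u = 150, Σu = 8, Σ1 = 6.
And Σu·w = -149, Σw = -3.
Normal equations: [[150, 8]; [8, 6]]·[m, b]ᵀ = [-149, -3]ᵀ.
Δ = 150·6 − 8² = 836.
m = ((-149)·6 − 8·(-3))/836 = -435/418; b = (150·(-3) − 8·(-149))/836 = 371/418.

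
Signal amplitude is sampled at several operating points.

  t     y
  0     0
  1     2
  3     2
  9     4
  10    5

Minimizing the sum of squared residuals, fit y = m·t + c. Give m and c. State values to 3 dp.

m = 0.401, c = 0.754

From the data, Σt·t = 191, Σt = 23, Σ1 = 5.
And Σt·y = 94, Σy = 13.
Determinant 191·5 − 23² = 426.
m = (94·5 − 23·13)/426 = 57/142; c = (191·13 − 23·94)/426 = 107/142.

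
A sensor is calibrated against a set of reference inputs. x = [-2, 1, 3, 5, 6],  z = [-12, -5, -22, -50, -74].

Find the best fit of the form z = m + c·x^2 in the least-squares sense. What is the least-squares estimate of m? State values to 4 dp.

With design matrix A, AᵀA = [[5, 75]; [75, 2019]] and Aᵀz = [-163, -4165]ᵀ.
Δ = 5·2019 − 75² = 4470.
m = ((-163)·2019 − 75·(-4165))/4470 = -2787/745; c = (5·(-4165) − 75·(-163))/4470 = -860/447.

m = -3.7409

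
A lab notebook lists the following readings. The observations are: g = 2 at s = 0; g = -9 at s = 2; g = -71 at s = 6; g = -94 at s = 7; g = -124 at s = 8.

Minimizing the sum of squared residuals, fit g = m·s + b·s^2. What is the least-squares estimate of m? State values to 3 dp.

Sums needed: Σs·s = 153, Σs·s^2 = 1079, Σs^2·s^2 = 7809.
Right-hand side: Σs·g = -2094, Σs^2·g = -15134.
XᵀX·[m, b]ᵀ = Xᵀg becomes [[153, 1079]; [1079, 7809]]·[m, b]ᵀ = [-2094, -15134]ᵀ.
Eliminating b: 7809·(row 1) − 1079·(row 2) gives 30536·m = 7809·(-2094) − 1079·(-15134) = -22460, so m = -5615/7634.
Then b = ((-15134) − 1079·(-5615/7634))/7809 = -14019/7634.

m = -0.736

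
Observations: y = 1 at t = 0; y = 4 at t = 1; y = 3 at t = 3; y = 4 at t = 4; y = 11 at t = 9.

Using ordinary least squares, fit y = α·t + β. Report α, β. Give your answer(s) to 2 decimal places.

The normal system MᵀM·[α, β]ᵀ = Mᵀy is [[107, 17]; [17, 5]]·[α, β]ᵀ = [128, 23]ᵀ.
Eliminating β: 5·(row 1) − 17·(row 2) gives 246·α = 5·128 − 17·23 = 249, so α = 83/82.
Then β = (23 − 17·(83/82))/5 = 95/82.

α = 1.01, β = 1.16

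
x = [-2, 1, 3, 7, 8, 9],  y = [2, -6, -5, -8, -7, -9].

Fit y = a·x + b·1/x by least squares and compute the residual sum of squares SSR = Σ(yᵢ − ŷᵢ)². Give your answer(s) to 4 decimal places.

SSR = 6.9693

Compute the Gram sums: Σx·x = 208, Σx·1/x = 6, Σ1/x·1/x = 358033/254016.
And Σx·y = -218, Σ1/x·y = -1963/168.
MᵀM·[a, b]ᵀ = Mᵀy becomes [[208, 6]; [6, 358033/254016]]·[a, b]ᵀ = [-218, -1963/168]ᵀ.
Δ = 208·(358033/254016) − 6² = 4082893/15876.
a = ((-218)·(358033/254016) − 6·(-1963/168))/(4082893/15876) = -30121429/32663144; b = (208·(-1963/168) − 6·(-218))/(4082893/15876) = -17818920/4082893.
Residuals: -33096125/16331572, -23306075/32663144, -25434313/32663144, -699783/759608, 3768543/4082893, -7036395/32663144; SSR = 113819007/16331572.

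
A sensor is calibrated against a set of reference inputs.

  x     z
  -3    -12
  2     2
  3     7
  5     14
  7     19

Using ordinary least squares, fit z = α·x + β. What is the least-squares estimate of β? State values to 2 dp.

β = -2.87

From the data, Σx·x = 96, Σx = 14, Σ1 = 5.
Right-hand side: Σx·z = 264, Σz = 30.
So MᵀM·[α, β]ᵀ = Mᵀz: [[96, 14]; [14, 5]]·[α, β]ᵀ = [264, 30]ᵀ.
det = 96·5 − 14² = 284.
α = (264·5 − 14·30)/284 = 225/71; β = (96·30 − 14·264)/284 = -204/71.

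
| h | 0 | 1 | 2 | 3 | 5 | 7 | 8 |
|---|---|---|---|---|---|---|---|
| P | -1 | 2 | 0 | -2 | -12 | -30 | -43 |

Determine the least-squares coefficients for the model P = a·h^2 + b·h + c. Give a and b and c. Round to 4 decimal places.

The normal system AᵀA·[a, b, c]ᵀ = AᵀP is [[7220, 1016, 152]; [1016, 152, 26]; [152, 26, 7]]·[a, b, c]ᵀ = [-4538, -618, -86]ᵀ.
Row-reducing yields a = -11587/11778, b = 30925/11778, c = -1327/1963.

a = -0.9838, b = 2.6257, c = -0.6760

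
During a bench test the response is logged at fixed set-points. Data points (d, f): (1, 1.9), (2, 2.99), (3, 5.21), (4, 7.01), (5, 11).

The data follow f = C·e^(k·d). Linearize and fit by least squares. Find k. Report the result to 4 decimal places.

Taking logs, ln f = k·d + ln C, so regress ln f on d.
Σd = 15.0000, Σ(d)² = 55.0000, Σln f = 7.7329, Σd·ln f = 27.5630.
Equations: 55.0000·k + 15.0000·ln C = 27.5630;  15.0000·k + 5·ln C = 7.7329.
Slope k = (n·Σd·ln f − Σd·Σln f)/(n·Σ(d)² − (Σd)²) = (5·27.5630 − 15.0000·7.7329)/50.0000 = 0.43641; ln C = (Σln f − k·Σd)/n = 0.23734.

k = 0.4364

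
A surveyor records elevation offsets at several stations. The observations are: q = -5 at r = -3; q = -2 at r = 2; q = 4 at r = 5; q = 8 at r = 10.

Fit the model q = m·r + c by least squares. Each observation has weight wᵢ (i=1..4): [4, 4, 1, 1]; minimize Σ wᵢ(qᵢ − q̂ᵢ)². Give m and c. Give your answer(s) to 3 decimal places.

m = 0.980, c = -2.678

Entries of AᵀWA: Σwᵢ·r·r = 177, Σwᵢ·r = 11, Σwᵢ·1 = 10.
Right-hand side: Σwᵢ·r·q = 144, Σwᵢ·q = -16.
Normal equations: [[177, 11]; [11, 10]]·[m, c]ᵀ = [144, -16]ᵀ.
Eliminating c: 10·(row 1) − 11·(row 2) gives 1649·m = 10·144 − 11·(-16) = 1616, so m = 1616/1649.
Then c = ((-16) − 11·(1616/1649))/10 = -4416/1649.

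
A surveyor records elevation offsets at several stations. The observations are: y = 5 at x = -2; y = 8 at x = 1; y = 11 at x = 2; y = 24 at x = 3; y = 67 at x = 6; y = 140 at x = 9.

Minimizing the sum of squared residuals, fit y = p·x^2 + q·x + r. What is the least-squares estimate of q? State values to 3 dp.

Setting ∂/∂p … = 0 gives: 7971·p + 973·q + 135·r = 14040;  973·p + 135·q + 19·r = 1754;  135·p + 19·q + 6·r = 255.
Solving the 3×3 system (Gaussian elimination) gives p = 26247/17905, q = 35136/17905, r = 59141/17905.

q = 1.962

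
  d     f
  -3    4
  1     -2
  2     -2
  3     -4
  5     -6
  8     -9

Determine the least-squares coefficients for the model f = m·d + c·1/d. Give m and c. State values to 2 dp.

m = -1.14, c = -0.76

The normal system MᵀM·[m, c]ᵀ = Mᵀf is [[112, 6]; [6, 22001/14400]]·[m, c]ᵀ = [-132, -959/120]ᵀ.
det = 112·(22001/14400) − 6² = 121607/900.
m = ((-132)·(22001/14400) − 6·(-959/120))/(121607/900) = -553413/486428; c = (112·(-959/120) − 6·(-132))/(121607/900) = -92760/121607.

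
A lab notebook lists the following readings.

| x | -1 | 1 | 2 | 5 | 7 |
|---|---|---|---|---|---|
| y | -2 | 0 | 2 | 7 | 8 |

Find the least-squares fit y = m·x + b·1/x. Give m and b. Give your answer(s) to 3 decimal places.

m = 1.229, b = -0.260

The normal system MᵀM·[m, b]ᵀ = Mᵀy is [[80, 5]; [5, 11321/4900]]·[m, b]ᵀ = [97, 194/35]ᵀ.
Δ = 80·(11321/4900) − 5² = 39159/245.
m = (97·(11321/4900) − 5·(194/35))/(39159/245) = 320779/261060; b = (80·(194/35) − 5·97)/(39159/245) = -3395/13053.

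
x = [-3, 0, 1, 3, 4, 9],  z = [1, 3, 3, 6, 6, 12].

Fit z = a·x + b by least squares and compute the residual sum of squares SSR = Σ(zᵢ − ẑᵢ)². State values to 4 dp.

SSR = 2.4480

AᵀA·[a, b]ᵀ = Aᵀz reads: 116·a + 14·b = 150;  14·a + 6·b = 31.
Eliminating b: 6·(row 1) − 14·(row 2) gives 500·a = 6·150 − 14·31 = 466, so a = 233/250.
Then b = (31 − 14·(233/250))/6 = 374/125.
Residuals: 201/250, 1/125, -231/250, 53/250, -18/25, 31/50; SSR = 306/125.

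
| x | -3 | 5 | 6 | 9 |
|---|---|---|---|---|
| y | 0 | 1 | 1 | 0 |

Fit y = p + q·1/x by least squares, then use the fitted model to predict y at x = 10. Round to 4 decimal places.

Sums needed: Σ1 = 4, Σ1/x = 13/90, Σ1/x·1/x = 1549/8100.
For Aᵀy: Σy = 2, Σ1/x·y = 11/30.
So AᵀA·[p, q]ᵀ = Aᵀy: [[4, 13/90]; [13/90, 1549/8100]]·[p, q]ᵀ = [2, 11/30]ᵀ.
Eliminating q: (1549/8100)·(row 1) − (13/90)·(row 2) gives (2009/2700)·p = (1549/8100)·2 − (13/90)·(11/30) = 2669/8100, so p = 2669/6027.
Then q = ((11/30) − (13/90)·(2669/6027))/(1549/8100) = 3180/2009.
At x = 10: ŷ = (2669/6027)·(1) + (3180/2009)·(1/10) = 3623/6027.

ŷ = 0.6011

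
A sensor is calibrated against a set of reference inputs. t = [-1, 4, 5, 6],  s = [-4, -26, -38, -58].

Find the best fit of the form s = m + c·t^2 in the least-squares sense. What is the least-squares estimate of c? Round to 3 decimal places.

Sums needed: Σ1 = 4, Σt^2 = 78, Σt^2·t^2 = 2178.
Moment sums: Σs = -126, Σt^2·s = -3458.
So XᵀX·[m, c]ᵀ = Xᵀs: [[4, 78]; [78, 2178]]·[m, c]ᵀ = [-126, -3458]ᵀ.
Determinant 4·2178 − 78² = 2628.
m = ((-126)·2178 − 78·(-3458))/2628 = -392/219; c = (4·(-3458) − 78·(-126))/2628 = -1001/657.

c = -1.524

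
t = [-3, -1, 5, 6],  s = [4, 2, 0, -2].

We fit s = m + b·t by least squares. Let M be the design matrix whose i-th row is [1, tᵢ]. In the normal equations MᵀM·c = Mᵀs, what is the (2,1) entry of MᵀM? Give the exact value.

7

Row 2 ↔ basis t, column 1 ↔ basis 1, so (MᵀM)_{2,1} = Σᵢ t = (-3)·(1) + (-1)·(1) + (5)·(1) + (6)·(1) = 7.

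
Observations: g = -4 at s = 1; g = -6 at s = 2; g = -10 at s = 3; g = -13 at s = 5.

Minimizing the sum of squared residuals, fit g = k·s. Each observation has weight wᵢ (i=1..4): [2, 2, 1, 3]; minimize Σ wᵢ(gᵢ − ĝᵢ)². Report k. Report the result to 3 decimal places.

Compute the Gram sums: Σwᵢ·s·s = 94.
For MᵀWg: Σwᵢ·s·g = -257.
Hence k = -257 / 94 ≈ -2.73404.

k = -2.734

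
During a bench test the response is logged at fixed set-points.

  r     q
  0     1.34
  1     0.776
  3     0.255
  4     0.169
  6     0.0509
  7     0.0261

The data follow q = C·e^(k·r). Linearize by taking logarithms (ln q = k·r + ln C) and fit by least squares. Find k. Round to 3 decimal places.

Let Y = ln q. Fitting Y = k·r + ln C by least squares:
Over the data: Σr = 21.0000, Σ(r)² = 111.0000, Σln q = -9.7290, Σr·ln q = -54.8526.
Normal system: [[111.0000, 21.0000]; [21.0000, 6]]·[k, ln C]ᵀ = [-54.8526, -9.7290]ᵀ.
Slope k = (n·Σr·ln q − Σr·Σln q)/(n·Σ(r)² − (Σr)²) = (6·-54.8526 − 21.0000·-9.7290)/225.0000 = -0.55470; ln C = (Σln q − k·Σr)/n = 0.31994.

k = -0.555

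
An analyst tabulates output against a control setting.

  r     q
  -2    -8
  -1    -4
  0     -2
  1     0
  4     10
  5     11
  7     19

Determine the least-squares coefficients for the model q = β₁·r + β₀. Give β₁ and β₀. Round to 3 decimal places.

β₁ = 2.882, β₀ = -2.050

Compute the Gram sums: Σr·r = 96, Σr = 14, Σ1 = 7.
And Σr·q = 248, Σq = 26.
So AᵀA·[β₁, β₀]ᵀ = Aᵀq: [[96, 14]; [14, 7]]·[β₁, β₀]ᵀ = [248, 26]ᵀ.
det = 96·7 − 14² = 476.
β₁ = (248·7 − 14·26)/476 = 49/17; β₀ = (96·26 − 14·248)/476 = -244/119.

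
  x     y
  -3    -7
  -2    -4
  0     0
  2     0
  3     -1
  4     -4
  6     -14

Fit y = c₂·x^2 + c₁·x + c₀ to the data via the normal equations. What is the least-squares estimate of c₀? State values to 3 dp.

The normal system AᵀA·[c₂, c₁, c₀]ᵀ = Aᵀy is [[1746, 280, 78]; [280, 78, 10]; [78, 10, 7]]·[c₂, c₁, c₀]ᵀ = [-656, -74, -30]ᵀ.
Solving the 3×3 system (Gaussian elimination) gives c₂ = -3812/6863, c₁ = 6731/6863, c₀ = 3448/6863.

c₀ = 0.502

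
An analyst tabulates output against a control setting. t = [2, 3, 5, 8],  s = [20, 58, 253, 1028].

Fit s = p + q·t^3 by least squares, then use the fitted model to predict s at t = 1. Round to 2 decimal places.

Normal-equation sums: Σ1 = 4, Σt^3 = 672, Σt^3·t^3 = 278562.
For Mᵀs: Σs = 1359, Σt^3·s = 559687.
det = 4·278562 − 672² = 662664.
p = (1359·278562 − 672·559687)/662664 = 409349/110444; q = (4·559687 − 672·1359)/662664 = 331375/165666.
At t = 1: ŝ = (409349/110444)·(1) + (331375/165666)·(1) = 1890797/331332.

ŝ = 5.71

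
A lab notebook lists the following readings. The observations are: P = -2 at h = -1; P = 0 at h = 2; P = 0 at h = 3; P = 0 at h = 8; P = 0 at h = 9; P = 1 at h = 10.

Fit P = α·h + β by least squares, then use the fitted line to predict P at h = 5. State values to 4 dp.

P̂ = -0.1956

Entries of XᵀX: Σh·h = 259, Σh = 31, Σ1 = 6.
For XᵀP: Σh·P = 12, ΣP = -1.
So XᵀX·[α, β]ᵀ = XᵀP: [[259, 31]; [31, 6]]·[α, β]ᵀ = [12, -1]ᵀ.
Eliminating β: 6·(row 1) − 31·(row 2) gives 593·α = 6·12 − 31·(-1) = 103, so α = 103/593.
Then β = ((-1) − 31·(103/593))/6 = -631/593.
At h = 5: P̂ = (103/593)·(5) + (-631/593)·(1) = -116/593.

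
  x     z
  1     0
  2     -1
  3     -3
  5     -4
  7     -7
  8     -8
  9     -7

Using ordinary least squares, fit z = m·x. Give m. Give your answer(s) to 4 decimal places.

m = -0.8884

The normal equations are: 233·m = -207.
(Σx·x = 233, Σx·z = -207.)
m = (-207)/233 = -0.888412.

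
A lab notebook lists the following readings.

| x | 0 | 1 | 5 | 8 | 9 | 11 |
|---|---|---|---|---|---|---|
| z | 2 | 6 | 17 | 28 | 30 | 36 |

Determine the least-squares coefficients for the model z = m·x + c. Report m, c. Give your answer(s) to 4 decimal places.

With design matrix A, AᵀA = [[292, 34]; [34, 6]] and Aᵀz = [981, 119]ᵀ.
Determinant 292·6 − 34² = 596.
m = (981·6 − 34·119)/596 = 460/149; c = (292·119 − 34·981)/596 = 697/298.

m = 3.0872, c = 2.3389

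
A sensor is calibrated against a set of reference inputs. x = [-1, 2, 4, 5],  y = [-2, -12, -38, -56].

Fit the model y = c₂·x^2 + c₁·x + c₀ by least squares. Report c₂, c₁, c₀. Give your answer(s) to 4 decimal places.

The normal equations are: 898·c₂ + 196·c₁ + 46·c₀ = -2058;  196·c₂ + 46·c₁ + 10·c₀ = -454;  46·c₂ + 10·c₁ + 4·c₀ = -108.
(Σx^2·x^2 = 898, Σx^2·x = 196, Σx^2 = 46, Σx·x = 46, Σx = 10, Σ1 = 4, Σx^2·y = -2058, Σx·y = -454, Σy = -108.)
Solving the 3×3 system (Gaussian elimination) gives c₂ = -62/33, c₁ = -50/33, c₀ = -53/33.

c₂ = -1.8788, c₁ = -1.5152, c₀ = -1.6061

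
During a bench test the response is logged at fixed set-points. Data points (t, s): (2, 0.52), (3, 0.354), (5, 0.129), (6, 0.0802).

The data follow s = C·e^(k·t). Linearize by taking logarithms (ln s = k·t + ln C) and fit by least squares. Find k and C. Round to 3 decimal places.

k = -0.475, C = 1.396

With ln sᵢ as the transformed response and tᵢ as the regressor:
Over the data: Σt = 16.0000, Σ(t)² = 74.0000, Σln s = -6.2636, Σt·ln s = -29.8023.
Normal system: [[74.0000, 16.0000]; [16.0000, 4]]·[k, ln C]ᵀ = [-29.8023, -6.2636]ᵀ.
Slope k = (n·Σt·ln s − Σt·Σln s)/(n·Σ(t)² − (Σt)²) = (4·-29.8023 − 16.0000·-6.2636)/40.0000 = -0.47481; ln C = (Σln s − k·Σt)/n = 0.33335, so C = exp(0.33335) = 1.39563.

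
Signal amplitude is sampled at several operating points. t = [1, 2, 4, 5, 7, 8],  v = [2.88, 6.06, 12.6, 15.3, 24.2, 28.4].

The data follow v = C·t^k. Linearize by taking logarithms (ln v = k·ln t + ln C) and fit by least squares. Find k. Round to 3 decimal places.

Taking logs, ln v = k·ln t + ln C, so regress ln v on ln t.
Σln t = 7.7142, Σ(ln t)² = 13.1032, Σln v = 14.6538, Σln t·ln v = 22.3106.
Equations: 13.1032·k + 7.7142·ln C = 22.3106;  7.7142·k + 6·ln C = 14.6538.
Solving (det = 19.1098): k = 1.08953, ln C = 1.04148.

k = 1.090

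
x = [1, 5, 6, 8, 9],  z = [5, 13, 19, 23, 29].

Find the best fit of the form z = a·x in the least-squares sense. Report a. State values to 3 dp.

a = 3.039

Compute the Gram sums: Σx·x = 207.
Right-hand side: Σx·z = 629.
So MᵀM·[a]ᵀ = Mᵀz: [[207]]·[a]ᵀ = [629]ᵀ.
Hence a = 629 / 207 ≈ 3.03865.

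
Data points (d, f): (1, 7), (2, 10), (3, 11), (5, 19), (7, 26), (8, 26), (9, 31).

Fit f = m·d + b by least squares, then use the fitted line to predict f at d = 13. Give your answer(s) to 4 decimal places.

f̂ = 42.5714

Normal-equation sums: Σd·d = 233, Σd = 35, Σ1 = 7.
Right-hand side: Σd·f = 824, Σf = 130.
Determinant 233·7 − 35² = 406.
m = (824·7 − 35·130)/406 = 3; b = (233·130 − 35·824)/406 = 25/7.
At d = 13: f̂ = (3)·(13) + (25/7)·(1) = 298/7.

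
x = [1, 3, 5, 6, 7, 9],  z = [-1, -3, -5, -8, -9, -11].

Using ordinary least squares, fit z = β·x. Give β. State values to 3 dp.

β = -1.219

Entries of AᵀA: Σx·x = 201.
For Aᵀz: Σx·z = -245.
Normal equations: [[201]]·[β]ᵀ = [-245]ᵀ.
β = (-245)/201 = -1.21891.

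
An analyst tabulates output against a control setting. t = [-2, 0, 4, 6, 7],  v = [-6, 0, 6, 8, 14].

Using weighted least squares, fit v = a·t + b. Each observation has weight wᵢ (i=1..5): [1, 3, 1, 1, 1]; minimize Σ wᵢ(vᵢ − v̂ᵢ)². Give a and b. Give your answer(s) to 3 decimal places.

With design matrix M, MᵀWM = [[105, 15]; [15, 7]] and MᵀWv = [182, 22]ᵀ.
Determinant 105·7 − 15² = 510.
a = (182·7 − 15·22)/510 = 472/255; b = (105·22 − 15·182)/510 = -14/17.

a = 1.851, b = -0.824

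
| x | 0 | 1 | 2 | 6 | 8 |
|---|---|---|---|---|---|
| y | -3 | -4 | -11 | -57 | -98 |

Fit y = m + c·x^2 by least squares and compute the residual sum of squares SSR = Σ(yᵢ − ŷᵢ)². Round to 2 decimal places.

SSR = 3.80

With design matrix A, AᵀA = [[5, 105]; [105, 5409]] and Aᵀy = [-173, -8372]ᵀ.
Eliminating c: 5409·(row 1) − 105·(row 2) gives 16020·m = 5409·(-173) − 105·(-8372) = -56697, so m = -18899/5340.
Then c = ((-8372) − 105·(-18899/5340))/5409 = -4739/3204.
Residuals: 2879/5340, 4078/4005, -24743/16020, -1141/5340, 3217/16020; SSR = 60859/16020.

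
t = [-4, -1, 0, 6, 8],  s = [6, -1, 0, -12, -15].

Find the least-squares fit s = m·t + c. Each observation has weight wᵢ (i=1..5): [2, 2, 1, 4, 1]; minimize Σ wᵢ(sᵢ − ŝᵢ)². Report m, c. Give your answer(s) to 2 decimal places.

m = -1.74, c = -1.47

The normal system XᵀWX·[m, c]ᵀ = XᵀWs is [[242, 22]; [22, 10]]·[m, c]ᵀ = [-454, -53]ᵀ.
Eliminating c: 10·(row 1) − 22·(row 2) gives 1936·m = 10·(-454) − 22·(-53) = -3374, so m = -1687/968.
Then c = ((-53) − 22·(-1687/968))/10 = -129/88.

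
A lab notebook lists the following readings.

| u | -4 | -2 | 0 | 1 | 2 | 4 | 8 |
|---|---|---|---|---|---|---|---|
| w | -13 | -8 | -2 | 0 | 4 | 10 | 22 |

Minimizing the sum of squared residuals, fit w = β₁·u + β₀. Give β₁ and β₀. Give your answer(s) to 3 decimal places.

β₁ = 2.946, β₀ = -1.931

Forming XᵀX = [[105, 9]; [9, 7]] and Xᵀw = [292, 13]ᵀ gives XᵀX·[β₁, β₀]ᵀ = Xᵀw.
Δ = 105·7 − 9² = 654.
β₁ = (292·7 − 9·13)/654 = 1927/654; β₀ = (105·13 − 9·292)/654 = -421/218.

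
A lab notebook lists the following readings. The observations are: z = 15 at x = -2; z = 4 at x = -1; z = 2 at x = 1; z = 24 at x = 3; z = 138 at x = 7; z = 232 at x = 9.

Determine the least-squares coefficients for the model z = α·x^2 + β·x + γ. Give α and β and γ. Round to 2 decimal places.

Forming AᵀA = [[9061, 1091, 145]; [1091, 145, 17]; [145, 17, 6]] and Aᵀz = [25836, 3094, 415]ᵀ gives AᵀA·[α, β, γ]ᵀ = Aᵀz.
Inverting the 3×3 Gram matrix, [α, β, γ]ᵀ = [6917/2310, -257/210, 104/385]ᵀ.

α = 2.99, β = -1.22, γ = 0.27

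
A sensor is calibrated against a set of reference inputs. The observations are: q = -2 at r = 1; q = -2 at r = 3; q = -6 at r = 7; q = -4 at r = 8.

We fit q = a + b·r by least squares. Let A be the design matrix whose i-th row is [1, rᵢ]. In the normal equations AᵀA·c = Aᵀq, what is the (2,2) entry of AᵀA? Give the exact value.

Row 2 ↔ basis r, column 2 ↔ basis r, so (AᵀA)_{2,2} = Σᵢ (r)·(r) = (1)·(1) + (3)·(3) + (7)·(7) + (8)·(8) = 123.

123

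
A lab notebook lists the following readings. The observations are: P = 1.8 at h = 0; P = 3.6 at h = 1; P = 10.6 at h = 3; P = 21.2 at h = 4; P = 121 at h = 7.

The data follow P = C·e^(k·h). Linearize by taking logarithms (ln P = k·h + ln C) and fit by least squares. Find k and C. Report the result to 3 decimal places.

k = 0.597, C = 1.868

Taking logs, ln P = k·h + ln C, so regress ln P on h.
XᵀX = [[75.0000, 15.0000]; [15.0000, 5]], rhs = [54.1500, 12.0794]ᵀ  (here Σh = 15.0000, Σ(h)² = 75.0000, Σln P = 12.0794, Σh·ln P = 54.1500).
Solving (det = 150.0000): k = 0.59706, ln C = 0.62468, so C = exp(0.62468) = 1.86765.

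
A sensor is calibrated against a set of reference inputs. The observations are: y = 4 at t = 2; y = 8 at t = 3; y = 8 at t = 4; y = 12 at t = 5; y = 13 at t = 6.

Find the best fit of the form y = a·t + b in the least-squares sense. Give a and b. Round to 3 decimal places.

a = 2.200, b = 0.200

Sums needed: Σt·t = 90, Σt = 20, Σ1 = 5.
And Σt·y = 202, Σy = 45.
XᵀX·[a, b]ᵀ = Xᵀy becomes [[90, 20]; [20, 5]]·[a, b]ᵀ = [202, 45]ᵀ.
det = 90·5 − 20² = 50.
a = (202·5 − 20·45)/50 = 11/5; b = (90·45 − 20·202)/50 = 1/5.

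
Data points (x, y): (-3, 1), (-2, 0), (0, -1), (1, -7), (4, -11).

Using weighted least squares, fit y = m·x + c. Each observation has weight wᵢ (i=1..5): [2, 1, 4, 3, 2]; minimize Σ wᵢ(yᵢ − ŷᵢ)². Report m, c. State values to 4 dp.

Entries of MᵀWM: Σwᵢ·x·x = 57, Σwᵢ·x = 3, Σwᵢ·1 = 12.
For MᵀWy: Σwᵢ·x·y = -115, Σwᵢ·y = -45.
Eliminating c: 12·(row 1) − 3·(row 2) gives 675·m = 12·(-115) − 3·(-45) = -1245, so m = -83/45.
Then c = ((-45) − 3·(-83/45))/12 = -148/45.

m = -1.8444, c = -3.2889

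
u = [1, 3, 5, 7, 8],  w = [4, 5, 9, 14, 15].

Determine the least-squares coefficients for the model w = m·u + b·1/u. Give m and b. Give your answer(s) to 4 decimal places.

m = 1.8452, b = 1.7822

Compute the Gram sums: Σu·u = 148, Σu·1/u = 5, Σ1/u·1/u = 837649/705600.
Right-hand side: Σu·w = 282, Σ1/u·w = 1361/120.
AᵀA·[m, b]ᵀ = Aᵀw becomes [[148, 5]; [5, 837649/705600]]·[m, b]ᵀ = [282, 1361/120]ᵀ.
det = 148·(837649/705600) − 5² = 26583013/176400.
m = (282·(837649/705600) − 5·(1361/120))/(26583013/176400) = 98101809/53166026; b = (148·(1361/120) − 5·282)/(26583013/176400) = 47375160/26583013.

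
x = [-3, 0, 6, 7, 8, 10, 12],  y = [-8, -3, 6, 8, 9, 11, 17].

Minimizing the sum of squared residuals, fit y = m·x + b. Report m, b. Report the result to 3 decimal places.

The normal system AᵀA·[m, b]ᵀ = Aᵀy is [[402, 40]; [40, 7]]·[m, b]ᵀ = [502, 40]ᵀ.
det = 402·7 − 40² = 1214.
m = (502·7 − 40·40)/1214 = 957/607; b = (402·40 − 40·502)/1214 = -2000/607.

m = 1.577, b = -3.295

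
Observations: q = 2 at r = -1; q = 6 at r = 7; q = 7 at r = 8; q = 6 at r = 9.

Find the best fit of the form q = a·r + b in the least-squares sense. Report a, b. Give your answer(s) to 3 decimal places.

With design matrix M, MᵀM = [[195, 23]; [23, 4]] and Mᵀq = [150, 21]ᵀ.
Eliminating b: 4·(row 1) − 23·(row 2) gives 251·a = 4·150 − 23·21 = 117, so a = 117/251.
Then b = (21 − 23·(117/251))/4 = 645/251.

a = 0.466, b = 2.570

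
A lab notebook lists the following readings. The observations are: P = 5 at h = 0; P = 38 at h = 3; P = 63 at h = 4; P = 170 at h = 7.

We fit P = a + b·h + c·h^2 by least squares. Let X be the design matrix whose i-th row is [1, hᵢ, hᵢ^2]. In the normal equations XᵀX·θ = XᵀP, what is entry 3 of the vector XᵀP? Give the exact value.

Entry 3 ↔ basis h^2, so (XᵀP)_{3} = Σᵢ (h^2)·Pᵢ = (0)·(5) + (9)·(38) + (16)·(63) + (49)·(170) = 9680.

9680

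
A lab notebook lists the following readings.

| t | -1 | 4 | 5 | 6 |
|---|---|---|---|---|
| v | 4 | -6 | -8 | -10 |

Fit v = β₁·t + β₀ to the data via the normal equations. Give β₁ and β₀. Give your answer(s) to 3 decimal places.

β₁ = -2.000, β₀ = 2.000

Entries of XᵀX: Σt·t = 78, Σt = 14, Σ1 = 4.
Right-hand side: Σt·v = -128, Σv = -20.
XᵀX·[β₁, β₀]ᵀ = Xᵀv becomes [[78, 14]; [14, 4]]·[β₁, β₀]ᵀ = [-128, -20]ᵀ.
Determinant 78·4 − 14² = 116.
β₁ = ((-128)·4 − 14·(-20))/116 = -2; β₀ = (78·(-20) − 14·(-128))/116 = 2.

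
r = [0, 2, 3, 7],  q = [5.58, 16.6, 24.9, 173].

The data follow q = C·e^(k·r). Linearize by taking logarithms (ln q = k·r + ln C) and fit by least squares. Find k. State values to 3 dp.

k = 0.486

Taking logs, ln q = k·r + ln C, so regress ln q on r.
XᵀX = [[62.0000, 12.0000]; [12.0000, 4]], rhs = [51.3364, 12.8968]ᵀ  (here Σr = 12.0000, Σ(r)² = 62.0000, Σln q = 12.8968, Σr·ln q = 51.3364).
Slope k = (n·Σr·ln q − Σr·Σln q)/(n·Σ(r)² − (Σr)²) = (4·51.3364 − 12.0000·12.8968)/104.0000 = 0.48639; ln C = (Σln q − k·Σr)/n = 1.76501.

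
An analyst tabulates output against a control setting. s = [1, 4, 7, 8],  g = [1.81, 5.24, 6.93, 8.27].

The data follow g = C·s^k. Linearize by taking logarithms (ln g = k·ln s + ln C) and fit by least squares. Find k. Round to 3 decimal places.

k = 0.714

Linearized form: ln g = k·ln s + ln C. From the 4 transformed points,
Σln s = 5.4116, Σ(ln s)² = 10.0325, Σln g = 6.2981, Σln s·ln g = 10.4563.
Equations: 10.0325·k + 5.4116·ln C = 10.4563;  5.4116·k + 4·ln C = 6.2981.
Δ = 10.0325·4 − (5.4116)² = 10.8439; k = (10.4563·4 − 5.4116·6.2981)/10.8439 = 0.71392, ln C = (10.0325·6.2981 − 5.4116·10.4563)/10.8439 = 0.60866.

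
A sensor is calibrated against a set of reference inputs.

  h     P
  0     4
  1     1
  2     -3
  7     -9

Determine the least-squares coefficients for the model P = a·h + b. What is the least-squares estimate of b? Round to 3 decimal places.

Forming XᵀX = [[54, 10]; [10, 4]] and XᵀP = [-68, -7]ᵀ gives XᵀX·[a, b]ᵀ = XᵀP.
Δ = 54·4 − 10² = 116.
a = ((-68)·4 − 10·(-7))/116 = -101/58; b = (54·(-7) − 10·(-68))/116 = 151/58.

b = 2.603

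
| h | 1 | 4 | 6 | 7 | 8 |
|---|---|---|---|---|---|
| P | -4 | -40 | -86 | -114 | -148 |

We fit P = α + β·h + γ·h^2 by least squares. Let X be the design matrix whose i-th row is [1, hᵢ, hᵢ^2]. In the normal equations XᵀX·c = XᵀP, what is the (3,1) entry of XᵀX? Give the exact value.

166

Row 3 ↔ basis h^2, column 1 ↔ basis 1, so (XᵀX)_{3,1} = Σᵢ h^2 = (1)·(1) + (16)·(1) + (36)·(1) + (49)·(1) + (64)·(1) = 166.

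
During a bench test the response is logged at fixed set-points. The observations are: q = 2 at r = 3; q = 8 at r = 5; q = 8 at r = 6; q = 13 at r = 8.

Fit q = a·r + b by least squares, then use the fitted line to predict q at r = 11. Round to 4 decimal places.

With design matrix M, MᵀM = [[134, 22]; [22, 4]] and Mᵀq = [198, 31]ᵀ.
det = 134·4 − 22² = 52.
a = (198·4 − 22·31)/52 = 55/26; b = (134·31 − 22·198)/52 = -101/26.
At r = 11: q̂ = (55/26)·(11) + (-101/26)·(1) = 252/13.

q̂ = 19.3846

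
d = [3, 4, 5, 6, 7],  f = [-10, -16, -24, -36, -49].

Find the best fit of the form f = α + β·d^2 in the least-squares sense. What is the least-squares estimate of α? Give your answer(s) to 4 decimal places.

MᵀM·[α, β]ᵀ = Mᵀf reads: 5·α + 135·β = -135;  135·α + 4659·β = -4643.
det = 5·4659 − 135² = 5070.
α = ((-135)·4659 − 135·(-4643))/5070 = -72/169; β = (5·(-4643) − 135·(-135))/5070 = -499/507.

α = -0.4260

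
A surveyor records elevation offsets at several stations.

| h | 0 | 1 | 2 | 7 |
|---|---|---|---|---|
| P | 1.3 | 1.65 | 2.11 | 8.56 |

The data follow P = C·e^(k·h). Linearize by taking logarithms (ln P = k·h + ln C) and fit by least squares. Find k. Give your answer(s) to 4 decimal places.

k = 0.2718

With ln Pᵢ as the transformed response and hᵢ as the regressor:
Σh = 10.0000, Σ(h)² = 54.0000, Σln P = 3.6569, Σh·ln P = 17.0239.
Normal system: [[54.0000, 10.0000]; [10.0000, 4]]·[k, ln C]ᵀ = [17.0239, 3.6569]ᵀ.
Δ = 54.0000·4 − (10.0000)² = 116.0000; k = (17.0239·4 − 10.0000·3.6569)/116.0000 = 0.27178, ln C = (54.0000·3.6569 − 10.0000·17.0239)/116.0000 = 0.23479.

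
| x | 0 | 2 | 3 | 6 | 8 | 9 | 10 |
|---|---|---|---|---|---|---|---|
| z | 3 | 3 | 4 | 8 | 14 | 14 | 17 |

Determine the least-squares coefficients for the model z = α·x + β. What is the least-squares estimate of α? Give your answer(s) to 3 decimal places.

Entries of MᵀM: Σx·x = 294, Σx = 38, Σ1 = 7.
Right-hand side: Σx·z = 474, Σz = 63.
So MᵀM·[α, β]ᵀ = Mᵀz: [[294, 38]; [38, 7]]·[α, β]ᵀ = [474, 63]ᵀ.
Δ = 294·7 − 38² = 614.
α = (474·7 − 38·63)/614 = 462/307; β = (294·63 − 38·474)/614 = 255/307.

α = 1.505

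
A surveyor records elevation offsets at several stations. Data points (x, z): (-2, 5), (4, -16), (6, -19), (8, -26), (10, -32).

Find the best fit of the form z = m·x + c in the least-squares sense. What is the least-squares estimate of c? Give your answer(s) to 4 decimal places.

AᵀA·[m, c]ᵀ = Aᵀz reads: 220·m + 26·c = -716;  26·m + 5·c = -88.
Δ = 220·5 − 26² = 424.
m = ((-716)·5 − 26·(-88))/424 = -323/106; c = (220·(-88) − 26·(-716))/424 = -93/53.

c = -1.7547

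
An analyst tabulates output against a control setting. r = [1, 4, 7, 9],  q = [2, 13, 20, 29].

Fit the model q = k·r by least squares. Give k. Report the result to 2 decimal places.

From the data, Σr·r = 147.
And Σr·q = 455.
Hence k = 455 / 147 ≈ 3.09524.

k = 3.10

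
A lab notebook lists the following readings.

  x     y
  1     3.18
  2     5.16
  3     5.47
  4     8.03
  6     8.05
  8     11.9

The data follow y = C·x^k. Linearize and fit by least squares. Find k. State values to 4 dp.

With ln yᵢ as the transformed response and ln xᵢ as the regressor:
Over the data: Σln x = 7.0493, Σ(ln x)² = 11.1437, Σln y = 11.1425, Σln x·ln y = 14.7790.
Normal system: [[11.1437, 7.0493]; [7.0493, 6]]·[k, ln C]ᵀ = [14.7790, 11.1425]ᵀ.
Δ = 11.1437·6 − (7.0493)² = 17.1702; k = (14.7790·6 − 7.0493·11.1425)/17.1702 = 0.58985, ln C = (11.1437·11.1425 − 7.0493·14.7790)/17.1702 = 1.16408.

k = 0.5898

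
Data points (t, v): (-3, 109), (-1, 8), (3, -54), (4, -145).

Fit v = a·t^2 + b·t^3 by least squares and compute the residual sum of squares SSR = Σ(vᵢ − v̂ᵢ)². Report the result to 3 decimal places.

The normal system XᵀX·[a, b]ᵀ = Xᵀv is [[419, 1023]; [1023, 5555]]·[a, b]ᵀ = [-1817, -13689]ᵀ.
det = 419·5555 − 1023² = 1281016.
a = ((-1817)·5555 − 1023·(-13689))/1281016 = 88873/29114; b = (419·(-13689) − 1023·(-1817))/1281016 = -969225/320254.
Residuals: -29908/160127, 307602/160127, 38466/160127, -24039/160127; SSR = 609335/160127.

SSR = 3.805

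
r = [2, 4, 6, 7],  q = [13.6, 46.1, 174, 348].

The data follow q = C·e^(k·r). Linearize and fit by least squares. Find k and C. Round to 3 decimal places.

k = 0.649, C = 3.606

Linearized form: ln q = k·r + ln C. From the 4 transformed points,
Σr = 19.0000, Σ(r)² = 105.0000, Σln q = 17.4521, Σr·ln q = 92.4631.
Equations: 105.0000·k + 19.0000·ln C = 92.4631;  19.0000·k + 4·ln C = 17.4521.
Slope k = (n·Σr·ln q − Σr·Σln q)/(n·Σ(r)² − (Σr)²) = (4·92.4631 − 19.0000·17.4521)/59.0000 = 0.64851; ln C = (Σln q − k·Σr)/n = 1.28263, so C = exp(1.28263) = 3.60611.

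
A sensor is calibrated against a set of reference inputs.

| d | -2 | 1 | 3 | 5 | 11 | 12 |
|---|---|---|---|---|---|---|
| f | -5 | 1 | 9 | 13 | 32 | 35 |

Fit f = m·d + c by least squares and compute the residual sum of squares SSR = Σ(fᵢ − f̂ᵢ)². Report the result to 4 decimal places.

Entries of MᵀM: Σd·d = 304, Σd = 30, Σ1 = 6.
For Mᵀf: Σd·f = 875, Σf = 85.
So MᵀM·[m, c]ᵀ = Mᵀf: [[304, 30]; [30, 6]]·[m, c]ᵀ = [875, 85]ᵀ.
Δ = 304·6 − 30² = 924.
m = (875·6 − 30·85)/924 = 225/77; c = (304·85 − 30·875)/924 = -205/462.
Residuals: 85/66, -683/462, 313/462, -7/6, 139/462, 25/66; SSR = 2725/462.

SSR = 5.8983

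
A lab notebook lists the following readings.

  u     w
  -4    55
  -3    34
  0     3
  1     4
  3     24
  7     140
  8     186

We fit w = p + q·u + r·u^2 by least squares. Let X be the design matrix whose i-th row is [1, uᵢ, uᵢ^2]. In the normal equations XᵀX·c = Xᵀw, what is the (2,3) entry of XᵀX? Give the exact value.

Row 2 ↔ basis u, column 3 ↔ basis u^2, so (XᵀX)_{2,3} = Σᵢ (u)·(u^2) = (-4)·(16) + (-3)·(9) + (0)·(0) + (1)·(1) + (3)·(9) + (7)·(49) + (8)·(64) = 792.

792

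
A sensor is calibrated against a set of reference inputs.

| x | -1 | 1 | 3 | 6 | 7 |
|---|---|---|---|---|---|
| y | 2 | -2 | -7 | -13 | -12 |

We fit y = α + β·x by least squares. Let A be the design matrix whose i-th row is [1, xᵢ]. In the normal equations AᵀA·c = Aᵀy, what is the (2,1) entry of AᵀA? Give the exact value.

16

Row 2 ↔ basis x, column 1 ↔ basis 1, so (AᵀA)_{2,1} = Σᵢ x = (-1)·(1) + (1)·(1) + (3)·(1) + (6)·(1) + (7)·(1) = 16.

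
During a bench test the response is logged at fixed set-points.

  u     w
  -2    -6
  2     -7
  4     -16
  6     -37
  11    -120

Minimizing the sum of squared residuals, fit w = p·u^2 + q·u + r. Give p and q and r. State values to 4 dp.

p = -0.9861, q = 0.1315, r = -2.0542

Compute the Gram sums: Σu^2·u^2 = 16225, Σu^2·u = 1611, Σu^2 = 181, Σu·u = 181, Σu = 21, Σ1 = 5.
For Mᵀw: Σu^2·w = -16160, Σu·w = -1608, Σw = -186.
MᵀM·[p, q, r]ᵀ = Mᵀw becomes [[16225, 1611, 181]; [1611, 181, 21]; [181, 21, 5]]·[p, q, r]ᵀ = [-16160, -1608, -186]ᵀ.
Row-reducing yields p = -214207/217219, q = 28563/217219, r = -446218/217219.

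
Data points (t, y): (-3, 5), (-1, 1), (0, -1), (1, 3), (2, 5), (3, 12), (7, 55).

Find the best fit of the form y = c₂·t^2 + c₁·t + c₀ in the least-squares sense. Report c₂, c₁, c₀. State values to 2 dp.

Sums needed: Σt^2·t^2 = 2581, Σt^2·t = 351, Σt^2 = 73, Σt·t = 73, Σt = 9, Σ1 = 7.
And Σt^2·y = 2872, Σt·y = 418, Σy = 80.
AᵀA·[c₂, c₁, c₀]ᵀ = Aᵀy becomes [[2581, 351, 73]; [351, 73, 9]; [73, 9, 7]]·[c₂, c₁, c₀]ᵀ = [2872, 418, 80]ᵀ.
Inverting the 3×3 Gram matrix, [c₂, c₁, c₀]ᵀ = [15448/15981, 28867/26635, -521/11415]ᵀ.

c₂ = 0.97, c₁ = 1.08, c₀ = -0.05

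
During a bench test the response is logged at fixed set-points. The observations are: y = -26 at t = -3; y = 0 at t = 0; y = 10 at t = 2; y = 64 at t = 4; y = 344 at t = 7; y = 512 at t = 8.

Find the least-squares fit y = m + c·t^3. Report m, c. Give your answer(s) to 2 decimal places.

Setting ∂/∂m … = 0 gives: 6·m + 900·c = 904;  900·m + 384682·c = 385014.
det = 6·384682 − 900² = 1498092.
m = (904·384682 − 900·385014)/1498092 = 309982/374523; c = (6·385014 − 900·904)/1498092 = 124707/124841.

m = 0.83, c = 1.00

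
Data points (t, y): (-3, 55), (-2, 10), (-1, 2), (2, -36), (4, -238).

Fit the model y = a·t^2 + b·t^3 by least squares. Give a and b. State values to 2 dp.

Compute the Gram sums: Σt^2·t^2 = 370, Σt^2·t^3 = 780, Σt^3·t^3 = 4954.
Moment sums: Σt^2·y = -3415, Σt^3·y = -17087.
So XᵀX·[a, b]ᵀ = Xᵀy: [[370, 780]; [780, 4954]]·[a, b]ᵀ = [-3415, -17087]ᵀ.
Eliminating b: 4954·(row 1) − 780·(row 2) gives 1224580·a = 4954·(-3415) − 780·(-17087) = -3590050, so a = -359005/122458.
Then b = ((-17087) − 780·(-359005/122458))/4954 = -365849/122458.

a = -2.93, b = -2.99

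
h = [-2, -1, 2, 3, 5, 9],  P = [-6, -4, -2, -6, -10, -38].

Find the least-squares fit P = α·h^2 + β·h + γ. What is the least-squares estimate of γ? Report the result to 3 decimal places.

Compute the Gram sums: Σh^2·h^2 = 7300, Σh^2·h = 880, Σh^2 = 124, Σh·h = 124, Σh = 16, Σ1 = 6.
And Σh^2·P = -3418, Σh·P = -398, ΣP = -66.
So MᵀM·[α, β, γ]ᵀ = MᵀP: [[7300, 880, 124]; [880, 124, 16]; [124, 16, 6]]·[α, β, γ]ᵀ = [-3418, -398, -66]ᵀ.
Inverting the 3×3 Gram matrix, [α, β, γ]ᵀ = [-16915/31326, 28741/31326, -11942/5221]ᵀ.

γ = -2.287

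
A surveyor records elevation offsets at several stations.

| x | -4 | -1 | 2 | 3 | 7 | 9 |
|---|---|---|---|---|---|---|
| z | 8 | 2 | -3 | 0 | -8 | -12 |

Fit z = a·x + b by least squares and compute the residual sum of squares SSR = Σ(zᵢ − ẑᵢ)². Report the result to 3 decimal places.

SSR = 12.455

MᵀM·[a, b]ᵀ = Mᵀz reads: 160·a + 16·b = -204;  16·a + 6·b = -13.
Eliminating b: 6·(row 1) − 16·(row 2) gives 704·a = 6·(-204) − 16·(-13) = -1016, so a = -127/88.
Then b = ((-13) − 16·(-127/88))/6 = 37/22.
Residuals: 6/11, -9/8, -79/44, 233/88, 37/88, -61/88; SSR = 137/11.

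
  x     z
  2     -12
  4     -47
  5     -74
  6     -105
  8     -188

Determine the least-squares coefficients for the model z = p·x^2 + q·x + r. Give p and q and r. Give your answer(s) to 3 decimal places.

Normal-equation sums: Σx^2·x^2 = 6289, Σx^2·x = 925, Σx^2 = 145, Σx·x = 145, Σx = 25, Σ1 = 5.
And Σx^2·z = -18462, Σx·z = -2716, Σz = -426.
So MᵀM·[p, q, r]ᵀ = Mᵀz: [[6289, 925, 145]; [925, 145, 25]; [145, 25, 5]]·[p, q, r]ᵀ = [-18462, -2716, -426]ᵀ.
Row-reducing yields p = -62/21, q = 47/210, r = -7/10.

p = -2.952, q = 0.224, r = -0.700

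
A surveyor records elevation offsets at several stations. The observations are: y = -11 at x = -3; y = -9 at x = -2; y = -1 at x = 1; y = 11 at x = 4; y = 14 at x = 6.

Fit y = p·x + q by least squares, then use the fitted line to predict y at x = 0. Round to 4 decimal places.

ŷ = -2.7347

The normal equations are: 66·p + 6·q = 178;  6·p + 5·q = 4.
Eliminating q: 5·(row 1) − 6·(row 2) gives 294·p = 5·178 − 6·4 = 866, so p = 433/147.
Then q = (4 − 6·(433/147))/5 = -134/49.
At x = 0: ŷ = (433/147)·(0) + (-134/49)·(1) = -134/49.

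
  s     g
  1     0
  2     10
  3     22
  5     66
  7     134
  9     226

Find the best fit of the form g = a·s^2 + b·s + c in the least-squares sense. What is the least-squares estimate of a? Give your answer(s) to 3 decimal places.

a = 2.935

Forming XᵀX = [[9685, 1233, 169]; [1233, 169, 27]; [169, 27, 6]] and Xᵀg = [26760, 3388, 458]ᵀ gives XᵀX·[a, b, c]ᵀ = Xᵀg.
Row-reducing yields a = 4699/1601, b = -10079/8005, c = -5372/8005.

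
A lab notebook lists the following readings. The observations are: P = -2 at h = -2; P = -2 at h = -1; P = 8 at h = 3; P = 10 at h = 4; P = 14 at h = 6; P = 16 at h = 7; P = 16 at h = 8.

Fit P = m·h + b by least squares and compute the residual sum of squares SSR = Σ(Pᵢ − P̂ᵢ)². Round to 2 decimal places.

The normal system XᵀX·[m, b]ᵀ = XᵀP is [[179, 25]; [25, 7]]·[m, b]ᵀ = [394, 60]ᵀ.
Δ = 179·7 − 25² = 628.
m = (394·7 − 25·60)/628 = 629/314; b = (179·60 − 25·394)/628 = 445/314.
Residuals: 185/314, -222/157, 90/157, 179/314, 177/314, 88/157, -453/314; SSR = 897/157.

SSR = 5.71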